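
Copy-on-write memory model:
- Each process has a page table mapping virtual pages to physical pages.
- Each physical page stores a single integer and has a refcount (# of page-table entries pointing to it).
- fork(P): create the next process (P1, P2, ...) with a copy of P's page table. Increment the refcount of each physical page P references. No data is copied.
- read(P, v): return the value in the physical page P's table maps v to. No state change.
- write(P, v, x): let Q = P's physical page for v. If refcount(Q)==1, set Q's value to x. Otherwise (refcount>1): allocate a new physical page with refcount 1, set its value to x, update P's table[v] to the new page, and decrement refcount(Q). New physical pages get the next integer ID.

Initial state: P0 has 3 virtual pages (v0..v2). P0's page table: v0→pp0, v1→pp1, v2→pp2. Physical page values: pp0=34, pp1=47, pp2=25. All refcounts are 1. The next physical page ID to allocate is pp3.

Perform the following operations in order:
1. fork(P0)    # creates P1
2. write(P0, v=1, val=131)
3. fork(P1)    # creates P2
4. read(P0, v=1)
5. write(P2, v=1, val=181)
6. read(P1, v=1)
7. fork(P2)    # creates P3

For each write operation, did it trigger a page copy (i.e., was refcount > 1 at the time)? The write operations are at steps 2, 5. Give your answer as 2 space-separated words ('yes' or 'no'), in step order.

Op 1: fork(P0) -> P1. 3 ppages; refcounts: pp0:2 pp1:2 pp2:2
Op 2: write(P0, v1, 131). refcount(pp1)=2>1 -> COPY to pp3. 4 ppages; refcounts: pp0:2 pp1:1 pp2:2 pp3:1
Op 3: fork(P1) -> P2. 4 ppages; refcounts: pp0:3 pp1:2 pp2:3 pp3:1
Op 4: read(P0, v1) -> 131. No state change.
Op 5: write(P2, v1, 181). refcount(pp1)=2>1 -> COPY to pp4. 5 ppages; refcounts: pp0:3 pp1:1 pp2:3 pp3:1 pp4:1
Op 6: read(P1, v1) -> 47. No state change.
Op 7: fork(P2) -> P3. 5 ppages; refcounts: pp0:4 pp1:1 pp2:4 pp3:1 pp4:2

yes yes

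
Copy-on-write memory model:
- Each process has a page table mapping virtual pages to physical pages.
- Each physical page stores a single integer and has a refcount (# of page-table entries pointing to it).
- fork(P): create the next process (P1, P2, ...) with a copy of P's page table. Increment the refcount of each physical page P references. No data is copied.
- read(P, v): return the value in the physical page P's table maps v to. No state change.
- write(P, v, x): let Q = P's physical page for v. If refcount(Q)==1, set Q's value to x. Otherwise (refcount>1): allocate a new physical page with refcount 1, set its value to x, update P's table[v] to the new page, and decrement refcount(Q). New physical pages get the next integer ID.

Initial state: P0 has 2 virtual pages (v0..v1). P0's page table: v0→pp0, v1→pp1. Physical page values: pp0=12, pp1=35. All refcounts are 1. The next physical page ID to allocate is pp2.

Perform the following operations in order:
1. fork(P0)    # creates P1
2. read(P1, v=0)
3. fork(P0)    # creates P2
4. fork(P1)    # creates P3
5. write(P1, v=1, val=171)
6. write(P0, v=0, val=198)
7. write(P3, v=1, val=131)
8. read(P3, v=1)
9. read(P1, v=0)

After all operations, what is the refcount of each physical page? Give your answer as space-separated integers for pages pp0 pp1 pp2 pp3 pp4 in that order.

Answer: 3 2 1 1 1

Derivation:
Op 1: fork(P0) -> P1. 2 ppages; refcounts: pp0:2 pp1:2
Op 2: read(P1, v0) -> 12. No state change.
Op 3: fork(P0) -> P2. 2 ppages; refcounts: pp0:3 pp1:3
Op 4: fork(P1) -> P3. 2 ppages; refcounts: pp0:4 pp1:4
Op 5: write(P1, v1, 171). refcount(pp1)=4>1 -> COPY to pp2. 3 ppages; refcounts: pp0:4 pp1:3 pp2:1
Op 6: write(P0, v0, 198). refcount(pp0)=4>1 -> COPY to pp3. 4 ppages; refcounts: pp0:3 pp1:3 pp2:1 pp3:1
Op 7: write(P3, v1, 131). refcount(pp1)=3>1 -> COPY to pp4. 5 ppages; refcounts: pp0:3 pp1:2 pp2:1 pp3:1 pp4:1
Op 8: read(P3, v1) -> 131. No state change.
Op 9: read(P1, v0) -> 12. No state change.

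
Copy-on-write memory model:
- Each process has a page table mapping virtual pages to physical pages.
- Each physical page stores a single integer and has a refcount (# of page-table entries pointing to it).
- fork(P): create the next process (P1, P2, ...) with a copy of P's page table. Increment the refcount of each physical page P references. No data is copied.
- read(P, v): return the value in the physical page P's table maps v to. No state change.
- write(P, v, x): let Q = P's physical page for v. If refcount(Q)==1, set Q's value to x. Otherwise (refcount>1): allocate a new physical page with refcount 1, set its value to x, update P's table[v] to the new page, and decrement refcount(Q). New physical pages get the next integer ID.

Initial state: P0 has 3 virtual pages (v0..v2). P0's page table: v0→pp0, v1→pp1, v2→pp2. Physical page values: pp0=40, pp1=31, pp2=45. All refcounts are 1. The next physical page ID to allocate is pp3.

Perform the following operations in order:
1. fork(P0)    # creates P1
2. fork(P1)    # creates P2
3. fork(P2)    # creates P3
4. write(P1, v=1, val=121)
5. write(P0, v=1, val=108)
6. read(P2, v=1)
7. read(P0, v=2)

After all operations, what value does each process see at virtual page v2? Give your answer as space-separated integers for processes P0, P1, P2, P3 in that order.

Answer: 45 45 45 45

Derivation:
Op 1: fork(P0) -> P1. 3 ppages; refcounts: pp0:2 pp1:2 pp2:2
Op 2: fork(P1) -> P2. 3 ppages; refcounts: pp0:3 pp1:3 pp2:3
Op 3: fork(P2) -> P3. 3 ppages; refcounts: pp0:4 pp1:4 pp2:4
Op 4: write(P1, v1, 121). refcount(pp1)=4>1 -> COPY to pp3. 4 ppages; refcounts: pp0:4 pp1:3 pp2:4 pp3:1
Op 5: write(P0, v1, 108). refcount(pp1)=3>1 -> COPY to pp4. 5 ppages; refcounts: pp0:4 pp1:2 pp2:4 pp3:1 pp4:1
Op 6: read(P2, v1) -> 31. No state change.
Op 7: read(P0, v2) -> 45. No state change.
P0: v2 -> pp2 = 45
P1: v2 -> pp2 = 45
P2: v2 -> pp2 = 45
P3: v2 -> pp2 = 45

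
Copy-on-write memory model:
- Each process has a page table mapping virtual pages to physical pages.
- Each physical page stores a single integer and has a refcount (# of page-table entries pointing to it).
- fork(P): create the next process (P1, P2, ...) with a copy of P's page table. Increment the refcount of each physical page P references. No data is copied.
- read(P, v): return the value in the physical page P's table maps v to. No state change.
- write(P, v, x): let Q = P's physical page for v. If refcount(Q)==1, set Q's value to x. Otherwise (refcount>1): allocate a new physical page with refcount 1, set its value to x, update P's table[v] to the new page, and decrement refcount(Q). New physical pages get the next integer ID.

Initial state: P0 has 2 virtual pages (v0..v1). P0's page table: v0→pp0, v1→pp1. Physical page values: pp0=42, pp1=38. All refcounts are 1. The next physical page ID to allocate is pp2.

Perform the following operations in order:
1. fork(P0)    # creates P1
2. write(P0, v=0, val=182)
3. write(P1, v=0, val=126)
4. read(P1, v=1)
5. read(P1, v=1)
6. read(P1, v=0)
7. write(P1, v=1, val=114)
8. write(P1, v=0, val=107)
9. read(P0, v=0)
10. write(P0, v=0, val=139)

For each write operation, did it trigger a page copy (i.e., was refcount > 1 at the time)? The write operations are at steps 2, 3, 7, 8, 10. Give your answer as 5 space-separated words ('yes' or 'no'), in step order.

Op 1: fork(P0) -> P1. 2 ppages; refcounts: pp0:2 pp1:2
Op 2: write(P0, v0, 182). refcount(pp0)=2>1 -> COPY to pp2. 3 ppages; refcounts: pp0:1 pp1:2 pp2:1
Op 3: write(P1, v0, 126). refcount(pp0)=1 -> write in place. 3 ppages; refcounts: pp0:1 pp1:2 pp2:1
Op 4: read(P1, v1) -> 38. No state change.
Op 5: read(P1, v1) -> 38. No state change.
Op 6: read(P1, v0) -> 126. No state change.
Op 7: write(P1, v1, 114). refcount(pp1)=2>1 -> COPY to pp3. 4 ppages; refcounts: pp0:1 pp1:1 pp2:1 pp3:1
Op 8: write(P1, v0, 107). refcount(pp0)=1 -> write in place. 4 ppages; refcounts: pp0:1 pp1:1 pp2:1 pp3:1
Op 9: read(P0, v0) -> 182. No state change.
Op 10: write(P0, v0, 139). refcount(pp2)=1 -> write in place. 4 ppages; refcounts: pp0:1 pp1:1 pp2:1 pp3:1

yes no yes no no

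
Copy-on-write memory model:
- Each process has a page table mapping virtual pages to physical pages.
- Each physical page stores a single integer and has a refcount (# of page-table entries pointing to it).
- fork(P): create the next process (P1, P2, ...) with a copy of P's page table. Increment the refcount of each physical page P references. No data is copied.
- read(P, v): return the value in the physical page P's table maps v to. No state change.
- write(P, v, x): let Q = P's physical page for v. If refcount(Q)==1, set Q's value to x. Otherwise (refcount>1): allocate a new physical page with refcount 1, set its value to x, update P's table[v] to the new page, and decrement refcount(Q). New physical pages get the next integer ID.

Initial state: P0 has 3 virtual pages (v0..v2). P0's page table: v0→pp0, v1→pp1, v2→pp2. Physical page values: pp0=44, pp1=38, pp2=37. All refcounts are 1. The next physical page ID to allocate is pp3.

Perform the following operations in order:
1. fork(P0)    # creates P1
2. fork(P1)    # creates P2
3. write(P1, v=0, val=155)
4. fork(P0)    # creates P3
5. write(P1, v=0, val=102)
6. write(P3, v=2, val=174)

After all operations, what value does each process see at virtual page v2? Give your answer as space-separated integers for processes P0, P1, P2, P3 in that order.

Answer: 37 37 37 174

Derivation:
Op 1: fork(P0) -> P1. 3 ppages; refcounts: pp0:2 pp1:2 pp2:2
Op 2: fork(P1) -> P2. 3 ppages; refcounts: pp0:3 pp1:3 pp2:3
Op 3: write(P1, v0, 155). refcount(pp0)=3>1 -> COPY to pp3. 4 ppages; refcounts: pp0:2 pp1:3 pp2:3 pp3:1
Op 4: fork(P0) -> P3. 4 ppages; refcounts: pp0:3 pp1:4 pp2:4 pp3:1
Op 5: write(P1, v0, 102). refcount(pp3)=1 -> write in place. 4 ppages; refcounts: pp0:3 pp1:4 pp2:4 pp3:1
Op 6: write(P3, v2, 174). refcount(pp2)=4>1 -> COPY to pp4. 5 ppages; refcounts: pp0:3 pp1:4 pp2:3 pp3:1 pp4:1
P0: v2 -> pp2 = 37
P1: v2 -> pp2 = 37
P2: v2 -> pp2 = 37
P3: v2 -> pp4 = 174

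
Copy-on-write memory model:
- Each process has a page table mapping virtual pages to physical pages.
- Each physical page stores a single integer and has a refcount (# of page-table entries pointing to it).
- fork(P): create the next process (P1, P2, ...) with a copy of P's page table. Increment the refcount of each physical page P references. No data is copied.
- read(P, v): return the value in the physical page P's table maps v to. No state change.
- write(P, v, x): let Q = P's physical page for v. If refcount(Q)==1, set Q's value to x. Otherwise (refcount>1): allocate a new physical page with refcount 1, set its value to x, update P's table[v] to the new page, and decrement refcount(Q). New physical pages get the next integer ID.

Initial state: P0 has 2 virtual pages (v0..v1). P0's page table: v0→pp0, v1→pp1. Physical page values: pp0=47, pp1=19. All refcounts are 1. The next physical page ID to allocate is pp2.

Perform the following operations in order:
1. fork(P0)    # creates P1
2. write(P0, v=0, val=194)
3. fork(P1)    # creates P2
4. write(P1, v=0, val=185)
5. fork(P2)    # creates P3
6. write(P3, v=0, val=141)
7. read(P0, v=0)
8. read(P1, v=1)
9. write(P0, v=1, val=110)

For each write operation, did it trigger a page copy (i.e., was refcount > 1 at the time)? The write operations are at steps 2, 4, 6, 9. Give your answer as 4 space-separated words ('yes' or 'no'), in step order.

Op 1: fork(P0) -> P1. 2 ppages; refcounts: pp0:2 pp1:2
Op 2: write(P0, v0, 194). refcount(pp0)=2>1 -> COPY to pp2. 3 ppages; refcounts: pp0:1 pp1:2 pp2:1
Op 3: fork(P1) -> P2. 3 ppages; refcounts: pp0:2 pp1:3 pp2:1
Op 4: write(P1, v0, 185). refcount(pp0)=2>1 -> COPY to pp3. 4 ppages; refcounts: pp0:1 pp1:3 pp2:1 pp3:1
Op 5: fork(P2) -> P3. 4 ppages; refcounts: pp0:2 pp1:4 pp2:1 pp3:1
Op 6: write(P3, v0, 141). refcount(pp0)=2>1 -> COPY to pp4. 5 ppages; refcounts: pp0:1 pp1:4 pp2:1 pp3:1 pp4:1
Op 7: read(P0, v0) -> 194. No state change.
Op 8: read(P1, v1) -> 19. No state change.
Op 9: write(P0, v1, 110). refcount(pp1)=4>1 -> COPY to pp5. 6 ppages; refcounts: pp0:1 pp1:3 pp2:1 pp3:1 pp4:1 pp5:1

yes yes yes yes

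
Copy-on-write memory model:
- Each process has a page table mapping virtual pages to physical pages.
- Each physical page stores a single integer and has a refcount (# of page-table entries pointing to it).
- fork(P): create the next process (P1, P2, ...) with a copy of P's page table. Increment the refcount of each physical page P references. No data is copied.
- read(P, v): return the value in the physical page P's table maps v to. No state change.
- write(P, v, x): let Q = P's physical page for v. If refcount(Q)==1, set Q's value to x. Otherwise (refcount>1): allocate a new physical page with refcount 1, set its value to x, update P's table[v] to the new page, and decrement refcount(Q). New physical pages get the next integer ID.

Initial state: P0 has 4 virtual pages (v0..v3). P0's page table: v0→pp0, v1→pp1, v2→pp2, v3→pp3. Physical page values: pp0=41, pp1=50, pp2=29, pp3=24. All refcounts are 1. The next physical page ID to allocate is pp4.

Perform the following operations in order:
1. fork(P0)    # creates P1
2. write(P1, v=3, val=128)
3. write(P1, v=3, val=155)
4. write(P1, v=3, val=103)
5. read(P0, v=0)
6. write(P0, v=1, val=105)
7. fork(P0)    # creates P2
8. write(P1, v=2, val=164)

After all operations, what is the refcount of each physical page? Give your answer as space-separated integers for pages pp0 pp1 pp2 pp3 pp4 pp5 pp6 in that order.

Op 1: fork(P0) -> P1. 4 ppages; refcounts: pp0:2 pp1:2 pp2:2 pp3:2
Op 2: write(P1, v3, 128). refcount(pp3)=2>1 -> COPY to pp4. 5 ppages; refcounts: pp0:2 pp1:2 pp2:2 pp3:1 pp4:1
Op 3: write(P1, v3, 155). refcount(pp4)=1 -> write in place. 5 ppages; refcounts: pp0:2 pp1:2 pp2:2 pp3:1 pp4:1
Op 4: write(P1, v3, 103). refcount(pp4)=1 -> write in place. 5 ppages; refcounts: pp0:2 pp1:2 pp2:2 pp3:1 pp4:1
Op 5: read(P0, v0) -> 41. No state change.
Op 6: write(P0, v1, 105). refcount(pp1)=2>1 -> COPY to pp5. 6 ppages; refcounts: pp0:2 pp1:1 pp2:2 pp3:1 pp4:1 pp5:1
Op 7: fork(P0) -> P2. 6 ppages; refcounts: pp0:3 pp1:1 pp2:3 pp3:2 pp4:1 pp5:2
Op 8: write(P1, v2, 164). refcount(pp2)=3>1 -> COPY to pp6. 7 ppages; refcounts: pp0:3 pp1:1 pp2:2 pp3:2 pp4:1 pp5:2 pp6:1

Answer: 3 1 2 2 1 2 1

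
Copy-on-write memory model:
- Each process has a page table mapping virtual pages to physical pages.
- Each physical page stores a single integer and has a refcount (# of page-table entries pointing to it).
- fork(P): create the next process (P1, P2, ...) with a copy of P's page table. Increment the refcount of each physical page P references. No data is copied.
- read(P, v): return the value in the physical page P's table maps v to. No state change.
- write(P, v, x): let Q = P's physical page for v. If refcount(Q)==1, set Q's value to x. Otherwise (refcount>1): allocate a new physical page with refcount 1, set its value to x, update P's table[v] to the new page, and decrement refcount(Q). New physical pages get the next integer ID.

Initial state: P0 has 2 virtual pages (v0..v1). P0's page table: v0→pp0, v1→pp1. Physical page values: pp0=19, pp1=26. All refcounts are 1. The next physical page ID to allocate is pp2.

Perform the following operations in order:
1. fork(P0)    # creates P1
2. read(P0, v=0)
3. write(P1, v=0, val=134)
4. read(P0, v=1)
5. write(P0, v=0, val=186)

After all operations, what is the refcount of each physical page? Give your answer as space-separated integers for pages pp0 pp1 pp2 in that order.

Answer: 1 2 1

Derivation:
Op 1: fork(P0) -> P1. 2 ppages; refcounts: pp0:2 pp1:2
Op 2: read(P0, v0) -> 19. No state change.
Op 3: write(P1, v0, 134). refcount(pp0)=2>1 -> COPY to pp2. 3 ppages; refcounts: pp0:1 pp1:2 pp2:1
Op 4: read(P0, v1) -> 26. No state change.
Op 5: write(P0, v0, 186). refcount(pp0)=1 -> write in place. 3 ppages; refcounts: pp0:1 pp1:2 pp2:1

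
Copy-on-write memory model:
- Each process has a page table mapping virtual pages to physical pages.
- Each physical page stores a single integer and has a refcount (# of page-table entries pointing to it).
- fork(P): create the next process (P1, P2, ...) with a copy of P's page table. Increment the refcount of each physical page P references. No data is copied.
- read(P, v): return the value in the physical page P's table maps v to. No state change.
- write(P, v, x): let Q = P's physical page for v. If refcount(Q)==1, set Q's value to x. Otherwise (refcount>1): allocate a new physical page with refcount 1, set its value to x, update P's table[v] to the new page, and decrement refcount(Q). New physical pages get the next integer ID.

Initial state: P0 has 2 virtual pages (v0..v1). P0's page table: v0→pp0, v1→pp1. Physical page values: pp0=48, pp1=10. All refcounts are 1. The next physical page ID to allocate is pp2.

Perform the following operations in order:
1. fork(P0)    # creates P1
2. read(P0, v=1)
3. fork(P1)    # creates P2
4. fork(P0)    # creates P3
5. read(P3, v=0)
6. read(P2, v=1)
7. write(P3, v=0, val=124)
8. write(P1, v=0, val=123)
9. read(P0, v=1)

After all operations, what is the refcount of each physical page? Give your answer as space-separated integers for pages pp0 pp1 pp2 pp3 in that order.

Op 1: fork(P0) -> P1. 2 ppages; refcounts: pp0:2 pp1:2
Op 2: read(P0, v1) -> 10. No state change.
Op 3: fork(P1) -> P2. 2 ppages; refcounts: pp0:3 pp1:3
Op 4: fork(P0) -> P3. 2 ppages; refcounts: pp0:4 pp1:4
Op 5: read(P3, v0) -> 48. No state change.
Op 6: read(P2, v1) -> 10. No state change.
Op 7: write(P3, v0, 124). refcount(pp0)=4>1 -> COPY to pp2. 3 ppages; refcounts: pp0:3 pp1:4 pp2:1
Op 8: write(P1, v0, 123). refcount(pp0)=3>1 -> COPY to pp3. 4 ppages; refcounts: pp0:2 pp1:4 pp2:1 pp3:1
Op 9: read(P0, v1) -> 10. No state change.

Answer: 2 4 1 1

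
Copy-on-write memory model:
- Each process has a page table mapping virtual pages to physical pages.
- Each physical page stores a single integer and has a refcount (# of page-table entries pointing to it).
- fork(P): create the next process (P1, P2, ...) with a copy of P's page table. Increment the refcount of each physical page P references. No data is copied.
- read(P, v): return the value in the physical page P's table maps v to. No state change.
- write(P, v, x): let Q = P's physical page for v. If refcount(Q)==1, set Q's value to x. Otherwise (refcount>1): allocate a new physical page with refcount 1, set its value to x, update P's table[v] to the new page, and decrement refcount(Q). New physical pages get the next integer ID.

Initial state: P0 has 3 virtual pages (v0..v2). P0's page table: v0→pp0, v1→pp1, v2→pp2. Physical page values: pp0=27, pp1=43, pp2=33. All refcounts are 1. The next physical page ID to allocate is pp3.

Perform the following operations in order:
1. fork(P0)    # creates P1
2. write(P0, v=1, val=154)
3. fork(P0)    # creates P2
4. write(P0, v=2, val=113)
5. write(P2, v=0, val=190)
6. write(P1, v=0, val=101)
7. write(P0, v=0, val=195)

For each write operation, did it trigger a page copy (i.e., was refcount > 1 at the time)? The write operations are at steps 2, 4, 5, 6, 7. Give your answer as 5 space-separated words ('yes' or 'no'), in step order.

Op 1: fork(P0) -> P1. 3 ppages; refcounts: pp0:2 pp1:2 pp2:2
Op 2: write(P0, v1, 154). refcount(pp1)=2>1 -> COPY to pp3. 4 ppages; refcounts: pp0:2 pp1:1 pp2:2 pp3:1
Op 3: fork(P0) -> P2. 4 ppages; refcounts: pp0:3 pp1:1 pp2:3 pp3:2
Op 4: write(P0, v2, 113). refcount(pp2)=3>1 -> COPY to pp4. 5 ppages; refcounts: pp0:3 pp1:1 pp2:2 pp3:2 pp4:1
Op 5: write(P2, v0, 190). refcount(pp0)=3>1 -> COPY to pp5. 6 ppages; refcounts: pp0:2 pp1:1 pp2:2 pp3:2 pp4:1 pp5:1
Op 6: write(P1, v0, 101). refcount(pp0)=2>1 -> COPY to pp6. 7 ppages; refcounts: pp0:1 pp1:1 pp2:2 pp3:2 pp4:1 pp5:1 pp6:1
Op 7: write(P0, v0, 195). refcount(pp0)=1 -> write in place. 7 ppages; refcounts: pp0:1 pp1:1 pp2:2 pp3:2 pp4:1 pp5:1 pp6:1

yes yes yes yes no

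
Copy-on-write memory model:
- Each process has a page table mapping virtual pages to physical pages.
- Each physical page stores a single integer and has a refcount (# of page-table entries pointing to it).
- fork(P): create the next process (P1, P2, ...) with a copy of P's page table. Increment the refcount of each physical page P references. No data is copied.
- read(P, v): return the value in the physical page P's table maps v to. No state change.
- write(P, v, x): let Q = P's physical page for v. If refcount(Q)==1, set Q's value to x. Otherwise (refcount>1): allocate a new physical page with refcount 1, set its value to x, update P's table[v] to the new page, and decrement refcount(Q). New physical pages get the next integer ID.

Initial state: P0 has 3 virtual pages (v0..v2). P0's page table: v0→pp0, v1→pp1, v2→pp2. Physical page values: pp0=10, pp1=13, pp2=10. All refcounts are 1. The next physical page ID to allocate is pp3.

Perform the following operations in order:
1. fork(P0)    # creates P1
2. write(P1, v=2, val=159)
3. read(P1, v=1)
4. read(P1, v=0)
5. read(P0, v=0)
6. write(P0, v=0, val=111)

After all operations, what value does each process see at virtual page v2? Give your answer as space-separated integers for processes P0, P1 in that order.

Op 1: fork(P0) -> P1. 3 ppages; refcounts: pp0:2 pp1:2 pp2:2
Op 2: write(P1, v2, 159). refcount(pp2)=2>1 -> COPY to pp3. 4 ppages; refcounts: pp0:2 pp1:2 pp2:1 pp3:1
Op 3: read(P1, v1) -> 13. No state change.
Op 4: read(P1, v0) -> 10. No state change.
Op 5: read(P0, v0) -> 10. No state change.
Op 6: write(P0, v0, 111). refcount(pp0)=2>1 -> COPY to pp4. 5 ppages; refcounts: pp0:1 pp1:2 pp2:1 pp3:1 pp4:1
P0: v2 -> pp2 = 10
P1: v2 -> pp3 = 159

Answer: 10 159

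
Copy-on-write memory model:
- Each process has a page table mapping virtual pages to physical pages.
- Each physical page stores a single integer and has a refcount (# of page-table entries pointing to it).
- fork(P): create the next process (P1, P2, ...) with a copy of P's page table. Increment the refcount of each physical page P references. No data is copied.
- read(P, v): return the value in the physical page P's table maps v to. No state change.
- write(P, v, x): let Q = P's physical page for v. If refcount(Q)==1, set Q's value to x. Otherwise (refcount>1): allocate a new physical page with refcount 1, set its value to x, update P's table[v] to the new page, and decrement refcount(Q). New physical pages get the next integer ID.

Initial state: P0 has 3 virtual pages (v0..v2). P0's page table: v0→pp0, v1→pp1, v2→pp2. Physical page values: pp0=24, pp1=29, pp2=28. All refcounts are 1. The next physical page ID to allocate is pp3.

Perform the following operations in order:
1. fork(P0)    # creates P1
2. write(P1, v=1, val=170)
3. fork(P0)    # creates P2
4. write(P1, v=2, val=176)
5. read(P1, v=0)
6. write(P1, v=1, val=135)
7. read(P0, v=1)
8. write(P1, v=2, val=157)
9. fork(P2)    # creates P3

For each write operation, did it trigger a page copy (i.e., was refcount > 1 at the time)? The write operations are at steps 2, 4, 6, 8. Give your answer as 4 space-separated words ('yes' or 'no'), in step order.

Op 1: fork(P0) -> P1. 3 ppages; refcounts: pp0:2 pp1:2 pp2:2
Op 2: write(P1, v1, 170). refcount(pp1)=2>1 -> COPY to pp3. 4 ppages; refcounts: pp0:2 pp1:1 pp2:2 pp3:1
Op 3: fork(P0) -> P2. 4 ppages; refcounts: pp0:3 pp1:2 pp2:3 pp3:1
Op 4: write(P1, v2, 176). refcount(pp2)=3>1 -> COPY to pp4. 5 ppages; refcounts: pp0:3 pp1:2 pp2:2 pp3:1 pp4:1
Op 5: read(P1, v0) -> 24. No state change.
Op 6: write(P1, v1, 135). refcount(pp3)=1 -> write in place. 5 ppages; refcounts: pp0:3 pp1:2 pp2:2 pp3:1 pp4:1
Op 7: read(P0, v1) -> 29. No state change.
Op 8: write(P1, v2, 157). refcount(pp4)=1 -> write in place. 5 ppages; refcounts: pp0:3 pp1:2 pp2:2 pp3:1 pp4:1
Op 9: fork(P2) -> P3. 5 ppages; refcounts: pp0:4 pp1:3 pp2:3 pp3:1 pp4:1

yes yes no no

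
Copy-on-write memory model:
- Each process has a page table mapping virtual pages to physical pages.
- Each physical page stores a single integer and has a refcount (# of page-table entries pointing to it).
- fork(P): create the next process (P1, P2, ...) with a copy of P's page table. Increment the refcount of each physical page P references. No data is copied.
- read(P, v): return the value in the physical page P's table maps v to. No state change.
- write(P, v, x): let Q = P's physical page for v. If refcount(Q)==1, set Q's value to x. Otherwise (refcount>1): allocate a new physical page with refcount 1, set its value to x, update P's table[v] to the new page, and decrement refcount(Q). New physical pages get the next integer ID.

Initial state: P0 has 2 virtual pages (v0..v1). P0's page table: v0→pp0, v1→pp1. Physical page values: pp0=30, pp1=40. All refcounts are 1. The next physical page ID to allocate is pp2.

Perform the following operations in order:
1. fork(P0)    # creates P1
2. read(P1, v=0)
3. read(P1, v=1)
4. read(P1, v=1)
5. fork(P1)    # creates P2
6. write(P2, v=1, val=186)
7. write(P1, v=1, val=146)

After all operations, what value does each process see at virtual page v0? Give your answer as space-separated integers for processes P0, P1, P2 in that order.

Answer: 30 30 30

Derivation:
Op 1: fork(P0) -> P1. 2 ppages; refcounts: pp0:2 pp1:2
Op 2: read(P1, v0) -> 30. No state change.
Op 3: read(P1, v1) -> 40. No state change.
Op 4: read(P1, v1) -> 40. No state change.
Op 5: fork(P1) -> P2. 2 ppages; refcounts: pp0:3 pp1:3
Op 6: write(P2, v1, 186). refcount(pp1)=3>1 -> COPY to pp2. 3 ppages; refcounts: pp0:3 pp1:2 pp2:1
Op 7: write(P1, v1, 146). refcount(pp1)=2>1 -> COPY to pp3. 4 ppages; refcounts: pp0:3 pp1:1 pp2:1 pp3:1
P0: v0 -> pp0 = 30
P1: v0 -> pp0 = 30
P2: v0 -> pp0 = 30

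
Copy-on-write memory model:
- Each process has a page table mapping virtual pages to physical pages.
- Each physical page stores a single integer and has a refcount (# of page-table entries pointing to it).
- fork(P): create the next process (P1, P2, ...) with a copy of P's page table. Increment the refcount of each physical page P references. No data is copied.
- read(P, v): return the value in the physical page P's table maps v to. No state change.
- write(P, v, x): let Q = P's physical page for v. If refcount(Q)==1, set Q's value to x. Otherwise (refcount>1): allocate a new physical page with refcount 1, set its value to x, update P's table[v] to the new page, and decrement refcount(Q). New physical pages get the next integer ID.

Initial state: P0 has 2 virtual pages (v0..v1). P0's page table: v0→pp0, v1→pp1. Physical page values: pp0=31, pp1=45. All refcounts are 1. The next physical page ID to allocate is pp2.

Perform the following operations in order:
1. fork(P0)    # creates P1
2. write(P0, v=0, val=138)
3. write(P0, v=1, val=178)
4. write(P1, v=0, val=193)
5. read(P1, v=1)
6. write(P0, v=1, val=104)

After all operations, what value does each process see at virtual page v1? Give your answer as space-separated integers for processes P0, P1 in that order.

Answer: 104 45

Derivation:
Op 1: fork(P0) -> P1. 2 ppages; refcounts: pp0:2 pp1:2
Op 2: write(P0, v0, 138). refcount(pp0)=2>1 -> COPY to pp2. 3 ppages; refcounts: pp0:1 pp1:2 pp2:1
Op 3: write(P0, v1, 178). refcount(pp1)=2>1 -> COPY to pp3. 4 ppages; refcounts: pp0:1 pp1:1 pp2:1 pp3:1
Op 4: write(P1, v0, 193). refcount(pp0)=1 -> write in place. 4 ppages; refcounts: pp0:1 pp1:1 pp2:1 pp3:1
Op 5: read(P1, v1) -> 45. No state change.
Op 6: write(P0, v1, 104). refcount(pp3)=1 -> write in place. 4 ppages; refcounts: pp0:1 pp1:1 pp2:1 pp3:1
P0: v1 -> pp3 = 104
P1: v1 -> pp1 = 45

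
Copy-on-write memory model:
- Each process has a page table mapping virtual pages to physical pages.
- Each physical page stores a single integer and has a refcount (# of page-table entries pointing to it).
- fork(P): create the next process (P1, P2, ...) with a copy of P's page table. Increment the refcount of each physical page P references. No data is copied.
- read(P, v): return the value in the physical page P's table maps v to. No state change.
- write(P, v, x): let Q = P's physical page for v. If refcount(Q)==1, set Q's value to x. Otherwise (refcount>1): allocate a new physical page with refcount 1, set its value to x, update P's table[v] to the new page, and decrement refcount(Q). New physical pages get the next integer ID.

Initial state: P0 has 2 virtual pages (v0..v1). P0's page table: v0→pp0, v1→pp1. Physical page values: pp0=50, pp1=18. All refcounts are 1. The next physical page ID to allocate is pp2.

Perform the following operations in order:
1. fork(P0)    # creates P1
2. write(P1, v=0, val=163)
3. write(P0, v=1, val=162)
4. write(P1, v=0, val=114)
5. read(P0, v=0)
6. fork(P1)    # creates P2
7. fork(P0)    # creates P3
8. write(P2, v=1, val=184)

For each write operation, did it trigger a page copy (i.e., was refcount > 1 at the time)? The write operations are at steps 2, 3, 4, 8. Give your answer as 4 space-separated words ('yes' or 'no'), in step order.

Op 1: fork(P0) -> P1. 2 ppages; refcounts: pp0:2 pp1:2
Op 2: write(P1, v0, 163). refcount(pp0)=2>1 -> COPY to pp2. 3 ppages; refcounts: pp0:1 pp1:2 pp2:1
Op 3: write(P0, v1, 162). refcount(pp1)=2>1 -> COPY to pp3. 4 ppages; refcounts: pp0:1 pp1:1 pp2:1 pp3:1
Op 4: write(P1, v0, 114). refcount(pp2)=1 -> write in place. 4 ppages; refcounts: pp0:1 pp1:1 pp2:1 pp3:1
Op 5: read(P0, v0) -> 50. No state change.
Op 6: fork(P1) -> P2. 4 ppages; refcounts: pp0:1 pp1:2 pp2:2 pp3:1
Op 7: fork(P0) -> P3. 4 ppages; refcounts: pp0:2 pp1:2 pp2:2 pp3:2
Op 8: write(P2, v1, 184). refcount(pp1)=2>1 -> COPY to pp4. 5 ppages; refcounts: pp0:2 pp1:1 pp2:2 pp3:2 pp4:1

yes yes no yes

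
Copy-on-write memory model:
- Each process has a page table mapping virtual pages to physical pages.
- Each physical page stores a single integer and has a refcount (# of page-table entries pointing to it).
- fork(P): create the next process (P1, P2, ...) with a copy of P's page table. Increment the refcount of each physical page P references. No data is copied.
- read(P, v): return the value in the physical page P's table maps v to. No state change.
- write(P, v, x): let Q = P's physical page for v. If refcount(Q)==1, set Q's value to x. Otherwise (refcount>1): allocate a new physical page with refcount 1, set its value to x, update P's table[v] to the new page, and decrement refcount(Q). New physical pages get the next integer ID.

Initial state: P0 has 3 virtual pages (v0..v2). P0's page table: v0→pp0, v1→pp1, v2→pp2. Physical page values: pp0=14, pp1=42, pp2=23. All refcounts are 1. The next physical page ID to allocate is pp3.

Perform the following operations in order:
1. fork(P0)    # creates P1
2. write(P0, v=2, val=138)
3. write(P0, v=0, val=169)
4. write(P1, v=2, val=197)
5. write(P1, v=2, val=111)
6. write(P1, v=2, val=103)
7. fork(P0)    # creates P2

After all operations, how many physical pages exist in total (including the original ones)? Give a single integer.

Answer: 5

Derivation:
Op 1: fork(P0) -> P1. 3 ppages; refcounts: pp0:2 pp1:2 pp2:2
Op 2: write(P0, v2, 138). refcount(pp2)=2>1 -> COPY to pp3. 4 ppages; refcounts: pp0:2 pp1:2 pp2:1 pp3:1
Op 3: write(P0, v0, 169). refcount(pp0)=2>1 -> COPY to pp4. 5 ppages; refcounts: pp0:1 pp1:2 pp2:1 pp3:1 pp4:1
Op 4: write(P1, v2, 197). refcount(pp2)=1 -> write in place. 5 ppages; refcounts: pp0:1 pp1:2 pp2:1 pp3:1 pp4:1
Op 5: write(P1, v2, 111). refcount(pp2)=1 -> write in place. 5 ppages; refcounts: pp0:1 pp1:2 pp2:1 pp3:1 pp4:1
Op 6: write(P1, v2, 103). refcount(pp2)=1 -> write in place. 5 ppages; refcounts: pp0:1 pp1:2 pp2:1 pp3:1 pp4:1
Op 7: fork(P0) -> P2. 5 ppages; refcounts: pp0:1 pp1:3 pp2:1 pp3:2 pp4:2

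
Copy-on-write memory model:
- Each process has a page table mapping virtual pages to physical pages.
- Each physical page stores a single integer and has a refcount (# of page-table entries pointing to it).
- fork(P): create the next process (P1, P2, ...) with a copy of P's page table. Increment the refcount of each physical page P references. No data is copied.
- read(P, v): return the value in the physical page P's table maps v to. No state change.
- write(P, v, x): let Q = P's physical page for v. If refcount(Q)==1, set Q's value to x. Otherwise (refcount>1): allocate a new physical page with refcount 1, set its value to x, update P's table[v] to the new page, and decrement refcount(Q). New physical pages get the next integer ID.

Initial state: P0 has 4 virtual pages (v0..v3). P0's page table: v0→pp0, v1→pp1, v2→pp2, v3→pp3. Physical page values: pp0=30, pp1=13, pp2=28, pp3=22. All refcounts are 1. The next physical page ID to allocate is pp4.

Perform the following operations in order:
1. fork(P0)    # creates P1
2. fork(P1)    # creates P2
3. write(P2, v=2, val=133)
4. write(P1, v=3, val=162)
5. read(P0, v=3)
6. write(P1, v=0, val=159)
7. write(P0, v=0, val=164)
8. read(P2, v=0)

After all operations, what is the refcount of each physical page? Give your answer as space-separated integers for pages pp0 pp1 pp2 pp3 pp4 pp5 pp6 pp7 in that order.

Op 1: fork(P0) -> P1. 4 ppages; refcounts: pp0:2 pp1:2 pp2:2 pp3:2
Op 2: fork(P1) -> P2. 4 ppages; refcounts: pp0:3 pp1:3 pp2:3 pp3:3
Op 3: write(P2, v2, 133). refcount(pp2)=3>1 -> COPY to pp4. 5 ppages; refcounts: pp0:3 pp1:3 pp2:2 pp3:3 pp4:1
Op 4: write(P1, v3, 162). refcount(pp3)=3>1 -> COPY to pp5. 6 ppages; refcounts: pp0:3 pp1:3 pp2:2 pp3:2 pp4:1 pp5:1
Op 5: read(P0, v3) -> 22. No state change.
Op 6: write(P1, v0, 159). refcount(pp0)=3>1 -> COPY to pp6. 7 ppages; refcounts: pp0:2 pp1:3 pp2:2 pp3:2 pp4:1 pp5:1 pp6:1
Op 7: write(P0, v0, 164). refcount(pp0)=2>1 -> COPY to pp7. 8 ppages; refcounts: pp0:1 pp1:3 pp2:2 pp3:2 pp4:1 pp5:1 pp6:1 pp7:1
Op 8: read(P2, v0) -> 30. No state change.

Answer: 1 3 2 2 1 1 1 1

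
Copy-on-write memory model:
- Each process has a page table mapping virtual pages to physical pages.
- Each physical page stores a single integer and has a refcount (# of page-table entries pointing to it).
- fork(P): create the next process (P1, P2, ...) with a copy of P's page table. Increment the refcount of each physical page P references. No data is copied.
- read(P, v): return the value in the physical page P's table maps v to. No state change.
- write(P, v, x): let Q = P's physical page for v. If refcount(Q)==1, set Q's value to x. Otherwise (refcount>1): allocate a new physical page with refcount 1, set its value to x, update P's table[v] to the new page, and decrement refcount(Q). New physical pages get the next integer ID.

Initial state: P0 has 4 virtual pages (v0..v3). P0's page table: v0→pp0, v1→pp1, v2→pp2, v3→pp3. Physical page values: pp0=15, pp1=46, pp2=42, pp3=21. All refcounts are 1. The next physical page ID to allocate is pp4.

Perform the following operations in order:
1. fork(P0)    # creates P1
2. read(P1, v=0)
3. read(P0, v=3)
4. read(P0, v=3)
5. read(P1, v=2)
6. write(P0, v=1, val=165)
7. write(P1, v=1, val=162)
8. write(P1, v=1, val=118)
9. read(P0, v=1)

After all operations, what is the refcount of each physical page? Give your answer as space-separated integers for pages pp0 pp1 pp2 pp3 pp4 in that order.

Answer: 2 1 2 2 1

Derivation:
Op 1: fork(P0) -> P1. 4 ppages; refcounts: pp0:2 pp1:2 pp2:2 pp3:2
Op 2: read(P1, v0) -> 15. No state change.
Op 3: read(P0, v3) -> 21. No state change.
Op 4: read(P0, v3) -> 21. No state change.
Op 5: read(P1, v2) -> 42. No state change.
Op 6: write(P0, v1, 165). refcount(pp1)=2>1 -> COPY to pp4. 5 ppages; refcounts: pp0:2 pp1:1 pp2:2 pp3:2 pp4:1
Op 7: write(P1, v1, 162). refcount(pp1)=1 -> write in place. 5 ppages; refcounts: pp0:2 pp1:1 pp2:2 pp3:2 pp4:1
Op 8: write(P1, v1, 118). refcount(pp1)=1 -> write in place. 5 ppages; refcounts: pp0:2 pp1:1 pp2:2 pp3:2 pp4:1
Op 9: read(P0, v1) -> 165. No state change.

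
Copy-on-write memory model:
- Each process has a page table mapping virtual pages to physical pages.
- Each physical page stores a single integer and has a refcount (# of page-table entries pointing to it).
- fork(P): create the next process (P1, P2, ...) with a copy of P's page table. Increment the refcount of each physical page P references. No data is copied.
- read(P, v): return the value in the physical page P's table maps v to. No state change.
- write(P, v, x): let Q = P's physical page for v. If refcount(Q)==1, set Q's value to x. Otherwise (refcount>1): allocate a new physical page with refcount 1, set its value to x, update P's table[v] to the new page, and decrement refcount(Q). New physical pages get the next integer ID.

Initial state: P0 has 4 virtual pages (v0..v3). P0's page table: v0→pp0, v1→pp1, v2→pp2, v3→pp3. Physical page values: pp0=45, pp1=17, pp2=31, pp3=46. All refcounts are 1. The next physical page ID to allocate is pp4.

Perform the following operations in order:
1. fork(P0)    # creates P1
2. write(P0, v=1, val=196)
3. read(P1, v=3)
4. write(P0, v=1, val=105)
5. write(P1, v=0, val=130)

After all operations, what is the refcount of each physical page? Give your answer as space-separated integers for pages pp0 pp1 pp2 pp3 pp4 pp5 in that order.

Op 1: fork(P0) -> P1. 4 ppages; refcounts: pp0:2 pp1:2 pp2:2 pp3:2
Op 2: write(P0, v1, 196). refcount(pp1)=2>1 -> COPY to pp4. 5 ppages; refcounts: pp0:2 pp1:1 pp2:2 pp3:2 pp4:1
Op 3: read(P1, v3) -> 46. No state change.
Op 4: write(P0, v1, 105). refcount(pp4)=1 -> write in place. 5 ppages; refcounts: pp0:2 pp1:1 pp2:2 pp3:2 pp4:1
Op 5: write(P1, v0, 130). refcount(pp0)=2>1 -> COPY to pp5. 6 ppages; refcounts: pp0:1 pp1:1 pp2:2 pp3:2 pp4:1 pp5:1

Answer: 1 1 2 2 1 1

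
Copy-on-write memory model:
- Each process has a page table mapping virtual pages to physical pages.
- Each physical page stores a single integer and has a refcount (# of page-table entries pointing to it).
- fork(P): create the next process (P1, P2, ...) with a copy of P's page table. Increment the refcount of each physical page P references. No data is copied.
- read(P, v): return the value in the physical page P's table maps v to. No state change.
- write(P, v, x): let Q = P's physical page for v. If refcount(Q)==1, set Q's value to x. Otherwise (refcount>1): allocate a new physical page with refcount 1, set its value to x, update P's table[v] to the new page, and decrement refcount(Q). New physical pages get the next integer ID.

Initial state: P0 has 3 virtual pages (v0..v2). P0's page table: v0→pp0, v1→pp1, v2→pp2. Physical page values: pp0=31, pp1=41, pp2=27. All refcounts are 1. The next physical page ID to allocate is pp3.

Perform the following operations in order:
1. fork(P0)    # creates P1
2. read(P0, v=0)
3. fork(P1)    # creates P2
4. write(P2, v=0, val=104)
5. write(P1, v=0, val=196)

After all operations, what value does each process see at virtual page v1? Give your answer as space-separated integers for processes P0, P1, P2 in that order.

Answer: 41 41 41

Derivation:
Op 1: fork(P0) -> P1. 3 ppages; refcounts: pp0:2 pp1:2 pp2:2
Op 2: read(P0, v0) -> 31. No state change.
Op 3: fork(P1) -> P2. 3 ppages; refcounts: pp0:3 pp1:3 pp2:3
Op 4: write(P2, v0, 104). refcount(pp0)=3>1 -> COPY to pp3. 4 ppages; refcounts: pp0:2 pp1:3 pp2:3 pp3:1
Op 5: write(P1, v0, 196). refcount(pp0)=2>1 -> COPY to pp4. 5 ppages; refcounts: pp0:1 pp1:3 pp2:3 pp3:1 pp4:1
P0: v1 -> pp1 = 41
P1: v1 -> pp1 = 41
P2: v1 -> pp1 = 41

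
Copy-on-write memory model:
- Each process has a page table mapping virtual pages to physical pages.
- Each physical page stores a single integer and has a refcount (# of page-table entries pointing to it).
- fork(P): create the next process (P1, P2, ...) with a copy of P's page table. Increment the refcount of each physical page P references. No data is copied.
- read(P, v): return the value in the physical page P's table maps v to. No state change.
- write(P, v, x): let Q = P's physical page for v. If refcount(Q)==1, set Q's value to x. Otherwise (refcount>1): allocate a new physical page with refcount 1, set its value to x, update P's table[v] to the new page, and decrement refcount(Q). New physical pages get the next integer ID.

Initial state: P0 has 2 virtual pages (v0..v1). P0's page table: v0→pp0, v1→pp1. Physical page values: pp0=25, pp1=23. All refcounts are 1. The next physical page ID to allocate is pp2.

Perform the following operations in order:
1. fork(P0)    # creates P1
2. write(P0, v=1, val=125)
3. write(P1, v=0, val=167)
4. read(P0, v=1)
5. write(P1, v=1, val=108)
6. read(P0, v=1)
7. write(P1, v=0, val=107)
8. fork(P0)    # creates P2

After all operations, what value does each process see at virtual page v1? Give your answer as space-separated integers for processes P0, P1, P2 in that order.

Op 1: fork(P0) -> P1. 2 ppages; refcounts: pp0:2 pp1:2
Op 2: write(P0, v1, 125). refcount(pp1)=2>1 -> COPY to pp2. 3 ppages; refcounts: pp0:2 pp1:1 pp2:1
Op 3: write(P1, v0, 167). refcount(pp0)=2>1 -> COPY to pp3. 4 ppages; refcounts: pp0:1 pp1:1 pp2:1 pp3:1
Op 4: read(P0, v1) -> 125. No state change.
Op 5: write(P1, v1, 108). refcount(pp1)=1 -> write in place. 4 ppages; refcounts: pp0:1 pp1:1 pp2:1 pp3:1
Op 6: read(P0, v1) -> 125. No state change.
Op 7: write(P1, v0, 107). refcount(pp3)=1 -> write in place. 4 ppages; refcounts: pp0:1 pp1:1 pp2:1 pp3:1
Op 8: fork(P0) -> P2. 4 ppages; refcounts: pp0:2 pp1:1 pp2:2 pp3:1
P0: v1 -> pp2 = 125
P1: v1 -> pp1 = 108
P2: v1 -> pp2 = 125

Answer: 125 108 125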